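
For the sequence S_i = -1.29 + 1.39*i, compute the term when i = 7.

S_7 = -1.29 + 1.39*7 = -1.29 + 9.73 = 8.44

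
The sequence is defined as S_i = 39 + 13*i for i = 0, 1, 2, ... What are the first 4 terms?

This is an arithmetic sequence.
i=0: S_0 = 39 + 13*0 = 39
i=1: S_1 = 39 + 13*1 = 52
i=2: S_2 = 39 + 13*2 = 65
i=3: S_3 = 39 + 13*3 = 78
The first 4 terms are: [39, 52, 65, 78]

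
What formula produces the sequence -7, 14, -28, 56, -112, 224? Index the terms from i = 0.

Check ratios: 14 / -7 = -2.0
Common ratio r = -2.
First term a = -7.
Formula: S_i = -7 * (-2)^i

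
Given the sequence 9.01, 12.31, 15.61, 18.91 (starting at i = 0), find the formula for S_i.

Check differences: 12.31 - 9.01 = 3.3
15.61 - 12.31 = 3.3
Common difference d = 3.3.
First term a = 9.01.
Formula: S_i = 9.01 + 3.30*i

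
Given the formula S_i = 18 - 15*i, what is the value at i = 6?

S_6 = 18 + -15*6 = 18 + -90 = -72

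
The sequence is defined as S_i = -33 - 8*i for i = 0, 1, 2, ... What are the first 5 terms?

This is an arithmetic sequence.
i=0: S_0 = -33 + -8*0 = -33
i=1: S_1 = -33 + -8*1 = -41
i=2: S_2 = -33 + -8*2 = -49
i=3: S_3 = -33 + -8*3 = -57
i=4: S_4 = -33 + -8*4 = -65
The first 5 terms are: [-33, -41, -49, -57, -65]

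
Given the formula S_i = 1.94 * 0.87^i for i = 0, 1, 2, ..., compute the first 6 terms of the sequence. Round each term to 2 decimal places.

This is a geometric sequence.
i=0: S_0 = 1.94 * 0.87^0 = 1.94
i=1: S_1 = 1.94 * 0.87^1 ≈ 1.69
i=2: S_2 = 1.94 * 0.87^2 ≈ 1.47
i=3: S_3 = 1.94 * 0.87^3 ≈ 1.28
i=4: S_4 = 1.94 * 0.87^4 ≈ 1.11
i=5: S_5 = 1.94 * 0.87^5 ≈ 0.97
The first 6 terms are: [1.94, 1.69, 1.47, 1.28, 1.11, 0.97]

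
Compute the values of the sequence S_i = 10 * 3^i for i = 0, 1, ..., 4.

This is a geometric sequence.
i=0: S_0 = 10 * 3^0 = 10
i=1: S_1 = 10 * 3^1 = 30
i=2: S_2 = 10 * 3^2 = 90
i=3: S_3 = 10 * 3^3 = 270
i=4: S_4 = 10 * 3^4 = 810
The first 5 terms are: [10, 30, 90, 270, 810]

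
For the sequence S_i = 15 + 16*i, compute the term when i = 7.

S_7 = 15 + 16*7 = 15 + 112 = 127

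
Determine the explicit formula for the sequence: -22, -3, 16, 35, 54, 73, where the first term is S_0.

Check differences: -3 - -22 = 19
16 - -3 = 19
Common difference d = 19.
First term a = -22.
Formula: S_i = -22 + 19*i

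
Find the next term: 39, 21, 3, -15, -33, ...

Differences: 21 - 39 = -18
This is an arithmetic sequence with common difference d = -18.
Next term = -33 + -18 = -51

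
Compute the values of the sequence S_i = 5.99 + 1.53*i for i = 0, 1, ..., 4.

This is an arithmetic sequence.
i=0: S_0 = 5.99 + 1.53*0 = 5.99
i=1: S_1 = 5.99 + 1.53*1 = 7.52
i=2: S_2 = 5.99 + 1.53*2 = 9.05
i=3: S_3 = 5.99 + 1.53*3 = 10.58
i=4: S_4 = 5.99 + 1.53*4 = 12.11
The first 5 terms are: [5.99, 7.52, 9.05, 10.58, 12.11]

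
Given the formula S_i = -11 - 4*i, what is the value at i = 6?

S_6 = -11 + -4*6 = -11 + -24 = -35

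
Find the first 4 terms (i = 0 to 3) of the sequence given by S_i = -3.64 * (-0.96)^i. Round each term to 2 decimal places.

This is a geometric sequence.
i=0: S_0 = -3.64 * (-0.96)^0 = -3.64
i=1: S_1 = -3.64 * (-0.96)^1 ≈ 3.49
i=2: S_2 = -3.64 * (-0.96)^2 ≈ -3.35
i=3: S_3 = -3.64 * (-0.96)^3 ≈ 3.22
The first 4 terms are: [-3.64, 3.49, -3.35, 3.22]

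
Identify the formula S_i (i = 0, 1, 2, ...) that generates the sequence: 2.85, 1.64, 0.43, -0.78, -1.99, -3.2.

Check differences: 1.64 - 2.85 = -1.21
0.43 - 1.64 = -1.21
Common difference d = -1.21.
First term a = 2.85.
Formula: S_i = 2.85 - 1.21*i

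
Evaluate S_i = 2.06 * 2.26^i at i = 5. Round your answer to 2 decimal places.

S_5 = 2.06 * 2.26^5 ≈ 2.06 * 58.9579 ≈ 121.45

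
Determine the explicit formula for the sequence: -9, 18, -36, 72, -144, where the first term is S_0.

Check ratios: 18 / -9 = -2.0
Common ratio r = -2.
First term a = -9.
Formula: S_i = -9 * (-2)^i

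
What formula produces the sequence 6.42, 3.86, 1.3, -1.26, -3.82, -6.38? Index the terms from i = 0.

Check differences: 3.86 - 6.42 = -2.56
1.3 - 3.86 = -2.56
Common difference d = -2.56.
First term a = 6.42.
Formula: S_i = 6.42 - 2.56*i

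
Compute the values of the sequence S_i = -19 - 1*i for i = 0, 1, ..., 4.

This is an arithmetic sequence.
i=0: S_0 = -19 + -1*0 = -19
i=1: S_1 = -19 + -1*1 = -20
i=2: S_2 = -19 + -1*2 = -21
i=3: S_3 = -19 + -1*3 = -22
i=4: S_4 = -19 + -1*4 = -23
The first 5 terms are: [-19, -20, -21, -22, -23]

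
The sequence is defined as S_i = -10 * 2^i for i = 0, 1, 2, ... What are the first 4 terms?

This is a geometric sequence.
i=0: S_0 = -10 * 2^0 = -10
i=1: S_1 = -10 * 2^1 = -20
i=2: S_2 = -10 * 2^2 = -40
i=3: S_3 = -10 * 2^3 = -80
The first 4 terms are: [-10, -20, -40, -80]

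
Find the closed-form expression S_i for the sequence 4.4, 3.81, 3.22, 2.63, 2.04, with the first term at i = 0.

Check differences: 3.81 - 4.4 = -0.59
3.22 - 3.81 = -0.59
Common difference d = -0.59.
First term a = 4.4.
Formula: S_i = 4.40 - 0.59*i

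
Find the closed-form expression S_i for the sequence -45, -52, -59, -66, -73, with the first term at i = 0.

Check differences: -52 - -45 = -7
-59 - -52 = -7
Common difference d = -7.
First term a = -45.
Formula: S_i = -45 - 7*i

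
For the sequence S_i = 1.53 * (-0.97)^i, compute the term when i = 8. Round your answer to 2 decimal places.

S_8 = 1.53 * (-0.97)^8 ≈ 1.53 * 0.7837 ≈ 1.2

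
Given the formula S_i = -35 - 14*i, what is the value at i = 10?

S_10 = -35 + -14*10 = -35 + -140 = -175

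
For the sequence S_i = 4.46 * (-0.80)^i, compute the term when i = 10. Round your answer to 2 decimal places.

S_10 = 4.46 * (-0.8)^10 ≈ 4.46 * 0.1074 ≈ 0.48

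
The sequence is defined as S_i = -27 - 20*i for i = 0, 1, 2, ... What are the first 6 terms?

This is an arithmetic sequence.
i=0: S_0 = -27 + -20*0 = -27
i=1: S_1 = -27 + -20*1 = -47
i=2: S_2 = -27 + -20*2 = -67
i=3: S_3 = -27 + -20*3 = -87
i=4: S_4 = -27 + -20*4 = -107
i=5: S_5 = -27 + -20*5 = -127
The first 6 terms are: [-27, -47, -67, -87, -107, -127]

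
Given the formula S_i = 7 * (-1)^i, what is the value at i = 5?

S_5 = 7 * (-1)^5 = 7 * -1 = -7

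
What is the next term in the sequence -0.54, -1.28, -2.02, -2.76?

Differences: -1.28 - -0.54 = -0.74
This is an arithmetic sequence with common difference d = -0.74.
Next term = -2.76 + -0.74 = -3.5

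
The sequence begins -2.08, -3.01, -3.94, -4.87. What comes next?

Differences: -3.01 - -2.08 = -0.93
This is an arithmetic sequence with common difference d = -0.93.
Next term = -4.87 + -0.93 = -5.8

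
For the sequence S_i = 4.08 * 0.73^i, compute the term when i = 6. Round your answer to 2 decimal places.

S_6 = 4.08 * 0.73^6 ≈ 4.08 * 0.1513 ≈ 0.62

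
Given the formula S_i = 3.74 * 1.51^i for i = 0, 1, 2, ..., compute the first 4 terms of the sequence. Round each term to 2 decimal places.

This is a geometric sequence.
i=0: S_0 = 3.74 * 1.51^0 = 3.74
i=1: S_1 = 3.74 * 1.51^1 ≈ 5.65
i=2: S_2 = 3.74 * 1.51^2 ≈ 8.53
i=3: S_3 = 3.74 * 1.51^3 ≈ 12.88
The first 4 terms are: [3.74, 5.65, 8.53, 12.88]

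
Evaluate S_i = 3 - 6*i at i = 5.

S_5 = 3 + -6*5 = 3 + -30 = -27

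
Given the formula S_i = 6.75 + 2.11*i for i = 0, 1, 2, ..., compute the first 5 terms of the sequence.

This is an arithmetic sequence.
i=0: S_0 = 6.75 + 2.11*0 = 6.75
i=1: S_1 = 6.75 + 2.11*1 = 8.86
i=2: S_2 = 6.75 + 2.11*2 = 10.97
i=3: S_3 = 6.75 + 2.11*3 = 13.08
i=4: S_4 = 6.75 + 2.11*4 = 15.19
The first 5 terms are: [6.75, 8.86, 10.97, 13.08, 15.19]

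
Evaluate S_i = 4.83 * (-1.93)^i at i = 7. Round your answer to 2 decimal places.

S_7 = 4.83 * (-1.93)^7 ≈ 4.83 * -99.7473 ≈ -481.78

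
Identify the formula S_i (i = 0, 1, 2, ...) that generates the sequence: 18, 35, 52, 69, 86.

Check differences: 35 - 18 = 17
52 - 35 = 17
Common difference d = 17.
First term a = 18.
Formula: S_i = 18 + 17*i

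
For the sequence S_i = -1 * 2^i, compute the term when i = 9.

S_9 = -1 * 2^9 = -1 * 512 = -512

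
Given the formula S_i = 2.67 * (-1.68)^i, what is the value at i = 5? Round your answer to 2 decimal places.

S_5 = 2.67 * (-1.68)^5 ≈ 2.67 * -13.3828 ≈ -35.73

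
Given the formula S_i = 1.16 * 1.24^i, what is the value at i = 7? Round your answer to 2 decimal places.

S_7 = 1.16 * 1.24^7 ≈ 1.16 * 4.5077 ≈ 5.23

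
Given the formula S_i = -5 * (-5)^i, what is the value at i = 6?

S_6 = -5 * (-5)^6 = -5 * 15625 = -78125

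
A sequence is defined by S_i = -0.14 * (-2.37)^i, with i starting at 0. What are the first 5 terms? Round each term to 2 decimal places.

This is a geometric sequence.
i=0: S_0 = -0.14 * (-2.37)^0 = -0.14
i=1: S_1 = -0.14 * (-2.37)^1 ≈ 0.33
i=2: S_2 = -0.14 * (-2.37)^2 ≈ -0.79
i=3: S_3 = -0.14 * (-2.37)^3 ≈ 1.86
i=4: S_4 = -0.14 * (-2.37)^4 ≈ -4.42
The first 5 terms are: [-0.14, 0.33, -0.79, 1.86, -4.42]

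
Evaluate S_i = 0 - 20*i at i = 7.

S_7 = 0 + -20*7 = 0 + -140 = -140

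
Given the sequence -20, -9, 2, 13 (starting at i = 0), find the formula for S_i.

Check differences: -9 - -20 = 11
2 - -9 = 11
Common difference d = 11.
First term a = -20.
Formula: S_i = -20 + 11*i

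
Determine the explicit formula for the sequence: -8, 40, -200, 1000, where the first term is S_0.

Check ratios: 40 / -8 = -5.0
Common ratio r = -5.
First term a = -8.
Formula: S_i = -8 * (-5)^i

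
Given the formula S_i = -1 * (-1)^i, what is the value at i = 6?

S_6 = -1 * (-1)^6 = -1 * 1 = -1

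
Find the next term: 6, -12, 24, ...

Ratios: -12 / 6 = -2.0
This is a geometric sequence with common ratio r = -2.
Next term = 24 * -2 = -48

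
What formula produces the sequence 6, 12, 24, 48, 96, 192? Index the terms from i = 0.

Check ratios: 12 / 6 = 2.0
Common ratio r = 2.
First term a = 6.
Formula: S_i = 6 * 2^i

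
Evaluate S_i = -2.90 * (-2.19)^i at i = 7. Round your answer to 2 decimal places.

S_7 = -2.9 * (-2.19)^7 ≈ -2.9 * -241.6066 ≈ 700.66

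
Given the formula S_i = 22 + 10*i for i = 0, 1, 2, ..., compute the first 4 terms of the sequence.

This is an arithmetic sequence.
i=0: S_0 = 22 + 10*0 = 22
i=1: S_1 = 22 + 10*1 = 32
i=2: S_2 = 22 + 10*2 = 42
i=3: S_3 = 22 + 10*3 = 52
The first 4 terms are: [22, 32, 42, 52]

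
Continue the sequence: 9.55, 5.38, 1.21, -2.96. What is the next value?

Differences: 5.38 - 9.55 = -4.17
This is an arithmetic sequence with common difference d = -4.17.
Next term = -2.96 + -4.17 = -7.13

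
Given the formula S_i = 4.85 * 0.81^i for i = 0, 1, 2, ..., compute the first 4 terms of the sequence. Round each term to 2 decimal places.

This is a geometric sequence.
i=0: S_0 = 4.85 * 0.81^0 = 4.85
i=1: S_1 = 4.85 * 0.81^1 ≈ 3.93
i=2: S_2 = 4.85 * 0.81^2 ≈ 3.18
i=3: S_3 = 4.85 * 0.81^3 ≈ 2.58
The first 4 terms are: [4.85, 3.93, 3.18, 2.58]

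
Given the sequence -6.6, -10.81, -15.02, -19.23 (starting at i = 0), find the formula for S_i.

Check differences: -10.81 - -6.6 = -4.21
-15.02 - -10.81 = -4.21
Common difference d = -4.21.
First term a = -6.6.
Formula: S_i = -6.60 - 4.21*i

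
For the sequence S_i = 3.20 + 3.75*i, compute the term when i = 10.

S_10 = 3.2 + 3.75*10 = 3.2 + 37.5 = 40.7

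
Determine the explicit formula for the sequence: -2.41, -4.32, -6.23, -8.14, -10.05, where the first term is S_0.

Check differences: -4.32 - -2.41 = -1.91
-6.23 - -4.32 = -1.91
Common difference d = -1.91.
First term a = -2.41.
Formula: S_i = -2.41 - 1.91*i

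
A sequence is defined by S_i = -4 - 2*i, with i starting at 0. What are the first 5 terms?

This is an arithmetic sequence.
i=0: S_0 = -4 + -2*0 = -4
i=1: S_1 = -4 + -2*1 = -6
i=2: S_2 = -4 + -2*2 = -8
i=3: S_3 = -4 + -2*3 = -10
i=4: S_4 = -4 + -2*4 = -12
The first 5 terms are: [-4, -6, -8, -10, -12]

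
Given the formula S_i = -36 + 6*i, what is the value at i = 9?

S_9 = -36 + 6*9 = -36 + 54 = 18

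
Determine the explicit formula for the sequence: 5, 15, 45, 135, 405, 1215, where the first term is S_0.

Check ratios: 15 / 5 = 3.0
Common ratio r = 3.
First term a = 5.
Formula: S_i = 5 * 3^i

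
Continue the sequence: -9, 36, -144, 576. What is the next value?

Ratios: 36 / -9 = -4.0
This is a geometric sequence with common ratio r = -4.
Next term = 576 * -4 = -2304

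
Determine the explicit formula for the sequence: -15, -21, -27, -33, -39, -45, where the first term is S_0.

Check differences: -21 - -15 = -6
-27 - -21 = -6
Common difference d = -6.
First term a = -15.
Formula: S_i = -15 - 6*i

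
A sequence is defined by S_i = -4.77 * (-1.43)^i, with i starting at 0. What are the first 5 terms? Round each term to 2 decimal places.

This is a geometric sequence.
i=0: S_0 = -4.77 * (-1.43)^0 = -4.77
i=1: S_1 = -4.77 * (-1.43)^1 ≈ 6.82
i=2: S_2 = -4.77 * (-1.43)^2 ≈ -9.75
i=3: S_3 = -4.77 * (-1.43)^3 ≈ 13.95
i=4: S_4 = -4.77 * (-1.43)^4 ≈ -19.95
The first 5 terms are: [-4.77, 6.82, -9.75, 13.95, -19.95]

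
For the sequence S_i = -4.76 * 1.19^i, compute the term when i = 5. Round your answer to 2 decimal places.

S_5 = -4.76 * 1.19^5 ≈ -4.76 * 2.3864 ≈ -11.36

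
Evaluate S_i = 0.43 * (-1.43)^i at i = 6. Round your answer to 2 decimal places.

S_6 = 0.43 * (-1.43)^6 ≈ 0.43 * 8.551 ≈ 3.68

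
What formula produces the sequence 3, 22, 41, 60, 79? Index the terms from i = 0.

Check differences: 22 - 3 = 19
41 - 22 = 19
Common difference d = 19.
First term a = 3.
Formula: S_i = 3 + 19*i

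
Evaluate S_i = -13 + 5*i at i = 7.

S_7 = -13 + 5*7 = -13 + 35 = 22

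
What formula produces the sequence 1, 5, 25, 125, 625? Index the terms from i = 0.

Check ratios: 5 / 1 = 5.0
Common ratio r = 5.
First term a = 1.
Formula: S_i = 1 * 5^i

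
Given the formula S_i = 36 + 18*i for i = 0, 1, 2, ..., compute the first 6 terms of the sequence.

This is an arithmetic sequence.
i=0: S_0 = 36 + 18*0 = 36
i=1: S_1 = 36 + 18*1 = 54
i=2: S_2 = 36 + 18*2 = 72
i=3: S_3 = 36 + 18*3 = 90
i=4: S_4 = 36 + 18*4 = 108
i=5: S_5 = 36 + 18*5 = 126
The first 6 terms are: [36, 54, 72, 90, 108, 126]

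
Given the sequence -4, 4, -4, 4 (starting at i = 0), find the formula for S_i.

Check ratios: 4 / -4 = -1.0
Common ratio r = -1.
First term a = -4.
Formula: S_i = -4 * (-1)^i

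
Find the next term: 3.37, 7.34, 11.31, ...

Differences: 7.34 - 3.37 = 3.97
This is an arithmetic sequence with common difference d = 3.97.
Next term = 11.31 + 3.97 = 15.28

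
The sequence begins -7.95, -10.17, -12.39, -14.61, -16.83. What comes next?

Differences: -10.17 - -7.95 = -2.22
This is an arithmetic sequence with common difference d = -2.22.
Next term = -16.83 + -2.22 = -19.05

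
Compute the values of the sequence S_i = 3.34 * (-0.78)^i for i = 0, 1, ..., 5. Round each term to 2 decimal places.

This is a geometric sequence.
i=0: S_0 = 3.34 * (-0.78)^0 = 3.34
i=1: S_1 = 3.34 * (-0.78)^1 ≈ -2.61
i=2: S_2 = 3.34 * (-0.78)^2 ≈ 2.03
i=3: S_3 = 3.34 * (-0.78)^3 ≈ -1.59
i=4: S_4 = 3.34 * (-0.78)^4 ≈ 1.24
i=5: S_5 = 3.34 * (-0.78)^5 ≈ -0.96
The first 6 terms are: [3.34, -2.61, 2.03, -1.59, 1.24, -0.96]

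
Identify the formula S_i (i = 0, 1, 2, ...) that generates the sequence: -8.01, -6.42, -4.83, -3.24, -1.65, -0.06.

Check differences: -6.42 - -8.01 = 1.59
-4.83 - -6.42 = 1.59
Common difference d = 1.59.
First term a = -8.01.
Formula: S_i = -8.01 + 1.59*i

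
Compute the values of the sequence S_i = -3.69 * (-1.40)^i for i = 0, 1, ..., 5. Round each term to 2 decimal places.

This is a geometric sequence.
i=0: S_0 = -3.69 * (-1.4)^0 = -3.69
i=1: S_1 = -3.69 * (-1.4)^1 ≈ 5.17
i=2: S_2 = -3.69 * (-1.4)^2 ≈ -7.23
i=3: S_3 = -3.69 * (-1.4)^3 ≈ 10.13
i=4: S_4 = -3.69 * (-1.4)^4 ≈ -14.18
i=5: S_5 = -3.69 * (-1.4)^5 ≈ 19.85
The first 6 terms are: [-3.69, 5.17, -7.23, 10.13, -14.18, 19.85]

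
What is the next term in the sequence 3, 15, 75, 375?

Ratios: 15 / 3 = 5.0
This is a geometric sequence with common ratio r = 5.
Next term = 375 * 5 = 1875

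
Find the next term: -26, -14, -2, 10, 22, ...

Differences: -14 - -26 = 12
This is an arithmetic sequence with common difference d = 12.
Next term = 22 + 12 = 34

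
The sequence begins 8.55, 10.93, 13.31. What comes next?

Differences: 10.93 - 8.55 = 2.38
This is an arithmetic sequence with common difference d = 2.38.
Next term = 13.31 + 2.38 = 15.69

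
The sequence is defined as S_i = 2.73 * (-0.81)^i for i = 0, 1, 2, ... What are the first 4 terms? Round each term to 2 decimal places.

This is a geometric sequence.
i=0: S_0 = 2.73 * (-0.81)^0 = 2.73
i=1: S_1 = 2.73 * (-0.81)^1 ≈ -2.21
i=2: S_2 = 2.73 * (-0.81)^2 ≈ 1.79
i=3: S_3 = 2.73 * (-0.81)^3 ≈ -1.45
The first 4 terms are: [2.73, -2.21, 1.79, -1.45]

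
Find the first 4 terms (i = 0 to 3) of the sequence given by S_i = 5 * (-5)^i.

This is a geometric sequence.
i=0: S_0 = 5 * (-5)^0 = 5
i=1: S_1 = 5 * (-5)^1 = -25
i=2: S_2 = 5 * (-5)^2 = 125
i=3: S_3 = 5 * (-5)^3 = -625
The first 4 terms are: [5, -25, 125, -625]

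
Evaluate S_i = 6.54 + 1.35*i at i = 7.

S_7 = 6.54 + 1.35*7 = 6.54 + 9.45 = 15.99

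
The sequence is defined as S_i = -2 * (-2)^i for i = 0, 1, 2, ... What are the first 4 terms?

This is a geometric sequence.
i=0: S_0 = -2 * (-2)^0 = -2
i=1: S_1 = -2 * (-2)^1 = 4
i=2: S_2 = -2 * (-2)^2 = -8
i=3: S_3 = -2 * (-2)^3 = 16
The first 4 terms are: [-2, 4, -8, 16]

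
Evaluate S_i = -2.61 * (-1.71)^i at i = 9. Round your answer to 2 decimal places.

S_9 = -2.61 * (-1.71)^9 ≈ -2.61 * -125.0158 ≈ 326.29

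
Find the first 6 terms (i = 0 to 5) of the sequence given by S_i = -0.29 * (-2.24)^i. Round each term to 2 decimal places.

This is a geometric sequence.
i=0: S_0 = -0.29 * (-2.24)^0 = -0.29
i=1: S_1 = -0.29 * (-2.24)^1 ≈ 0.65
i=2: S_2 = -0.29 * (-2.24)^2 ≈ -1.46
i=3: S_3 = -0.29 * (-2.24)^3 ≈ 3.26
i=4: S_4 = -0.29 * (-2.24)^4 ≈ -7.3
i=5: S_5 = -0.29 * (-2.24)^5 ≈ 16.35
The first 6 terms are: [-0.29, 0.65, -1.46, 3.26, -7.3, 16.35]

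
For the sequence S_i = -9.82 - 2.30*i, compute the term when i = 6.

S_6 = -9.82 + -2.3*6 = -9.82 + -13.8 = -23.62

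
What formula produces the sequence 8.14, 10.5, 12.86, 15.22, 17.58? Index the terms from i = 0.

Check differences: 10.5 - 8.14 = 2.36
12.86 - 10.5 = 2.36
Common difference d = 2.36.
First term a = 8.14.
Formula: S_i = 8.14 + 2.36*i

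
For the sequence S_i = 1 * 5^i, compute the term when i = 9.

S_9 = 1 * 5^9 = 1 * 1953125 = 1953125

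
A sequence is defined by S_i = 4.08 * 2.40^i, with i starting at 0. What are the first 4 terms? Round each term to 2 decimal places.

This is a geometric sequence.
i=0: S_0 = 4.08 * 2.4^0 = 4.08
i=1: S_1 = 4.08 * 2.4^1 ≈ 9.79
i=2: S_2 = 4.08 * 2.4^2 ≈ 23.5
i=3: S_3 = 4.08 * 2.4^3 ≈ 56.4
The first 4 terms are: [4.08, 9.79, 23.5, 56.4]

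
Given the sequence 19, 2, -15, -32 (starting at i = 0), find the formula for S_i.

Check differences: 2 - 19 = -17
-15 - 2 = -17
Common difference d = -17.
First term a = 19.
Formula: S_i = 19 - 17*i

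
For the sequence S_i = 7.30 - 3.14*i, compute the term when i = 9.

S_9 = 7.3 + -3.14*9 = 7.3 + -28.26 = -20.96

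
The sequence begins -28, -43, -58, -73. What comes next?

Differences: -43 - -28 = -15
This is an arithmetic sequence with common difference d = -15.
Next term = -73 + -15 = -88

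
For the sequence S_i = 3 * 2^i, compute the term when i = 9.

S_9 = 3 * 2^9 = 3 * 512 = 1536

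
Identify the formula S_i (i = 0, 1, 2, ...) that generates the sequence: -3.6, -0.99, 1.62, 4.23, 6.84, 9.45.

Check differences: -0.99 - -3.6 = 2.61
1.62 - -0.99 = 2.61
Common difference d = 2.61.
First term a = -3.6.
Formula: S_i = -3.60 + 2.61*i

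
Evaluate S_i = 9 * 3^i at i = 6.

S_6 = 9 * 3^6 = 9 * 729 = 6561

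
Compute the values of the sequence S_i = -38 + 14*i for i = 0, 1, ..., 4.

This is an arithmetic sequence.
i=0: S_0 = -38 + 14*0 = -38
i=1: S_1 = -38 + 14*1 = -24
i=2: S_2 = -38 + 14*2 = -10
i=3: S_3 = -38 + 14*3 = 4
i=4: S_4 = -38 + 14*4 = 18
The first 5 terms are: [-38, -24, -10, 4, 18]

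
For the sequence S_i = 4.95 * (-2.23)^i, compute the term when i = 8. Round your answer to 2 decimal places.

S_8 = 4.95 * (-2.23)^8 ≈ 4.95 * 611.5598 ≈ 3027.22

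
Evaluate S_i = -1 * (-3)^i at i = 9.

S_9 = -1 * (-3)^9 = -1 * -19683 = 19683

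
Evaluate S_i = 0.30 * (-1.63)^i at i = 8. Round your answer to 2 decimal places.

S_8 = 0.3 * (-1.63)^8 ≈ 0.3 * 49.8311 ≈ 14.95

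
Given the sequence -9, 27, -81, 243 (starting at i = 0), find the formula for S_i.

Check ratios: 27 / -9 = -3.0
Common ratio r = -3.
First term a = -9.
Formula: S_i = -9 * (-3)^i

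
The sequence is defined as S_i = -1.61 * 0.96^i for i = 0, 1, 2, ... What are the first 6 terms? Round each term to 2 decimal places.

This is a geometric sequence.
i=0: S_0 = -1.61 * 0.96^0 = -1.61
i=1: S_1 = -1.61 * 0.96^1 ≈ -1.55
i=2: S_2 = -1.61 * 0.96^2 ≈ -1.48
i=3: S_3 = -1.61 * 0.96^3 ≈ -1.42
i=4: S_4 = -1.61 * 0.96^4 ≈ -1.37
i=5: S_5 = -1.61 * 0.96^5 ≈ -1.31
The first 6 terms are: [-1.61, -1.55, -1.48, -1.42, -1.37, -1.31]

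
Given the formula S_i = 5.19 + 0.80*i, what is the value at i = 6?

S_6 = 5.19 + 0.8*6 = 5.19 + 4.8 = 9.99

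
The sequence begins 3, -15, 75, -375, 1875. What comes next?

Ratios: -15 / 3 = -5.0
This is a geometric sequence with common ratio r = -5.
Next term = 1875 * -5 = -9375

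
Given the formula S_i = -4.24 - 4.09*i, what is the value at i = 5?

S_5 = -4.24 + -4.09*5 = -4.24 + -20.45 = -24.69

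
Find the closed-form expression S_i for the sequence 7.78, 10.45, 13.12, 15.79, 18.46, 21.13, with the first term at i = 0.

Check differences: 10.45 - 7.78 = 2.67
13.12 - 10.45 = 2.67
Common difference d = 2.67.
First term a = 7.78.
Formula: S_i = 7.78 + 2.67*i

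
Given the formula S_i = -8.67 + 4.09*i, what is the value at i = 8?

S_8 = -8.67 + 4.09*8 = -8.67 + 32.72 = 24.05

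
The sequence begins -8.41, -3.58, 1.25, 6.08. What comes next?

Differences: -3.58 - -8.41 = 4.83
This is an arithmetic sequence with common difference d = 4.83.
Next term = 6.08 + 4.83 = 10.91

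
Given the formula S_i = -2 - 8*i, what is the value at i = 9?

S_9 = -2 + -8*9 = -2 + -72 = -74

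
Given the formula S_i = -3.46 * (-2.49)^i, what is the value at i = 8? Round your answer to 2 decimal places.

S_8 = -3.46 * (-2.49)^8 ≈ -3.46 * 1477.7289 ≈ -5112.94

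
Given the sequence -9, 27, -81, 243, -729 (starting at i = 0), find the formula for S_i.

Check ratios: 27 / -9 = -3.0
Common ratio r = -3.
First term a = -9.
Formula: S_i = -9 * (-3)^i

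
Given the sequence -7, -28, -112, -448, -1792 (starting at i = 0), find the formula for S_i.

Check ratios: -28 / -7 = 4.0
Common ratio r = 4.
First term a = -7.
Formula: S_i = -7 * 4^i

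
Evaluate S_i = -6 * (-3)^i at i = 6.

S_6 = -6 * (-3)^6 = -6 * 729 = -4374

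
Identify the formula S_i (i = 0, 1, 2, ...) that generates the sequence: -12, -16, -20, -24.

Check differences: -16 - -12 = -4
-20 - -16 = -4
Common difference d = -4.
First term a = -12.
Formula: S_i = -12 - 4*i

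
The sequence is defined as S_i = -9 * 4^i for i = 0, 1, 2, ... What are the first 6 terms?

This is a geometric sequence.
i=0: S_0 = -9 * 4^0 = -9
i=1: S_1 = -9 * 4^1 = -36
i=2: S_2 = -9 * 4^2 = -144
i=3: S_3 = -9 * 4^3 = -576
i=4: S_4 = -9 * 4^4 = -2304
i=5: S_5 = -9 * 4^5 = -9216
The first 6 terms are: [-9, -36, -144, -576, -2304, -9216]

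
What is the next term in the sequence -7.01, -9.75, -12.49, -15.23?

Differences: -9.75 - -7.01 = -2.74
This is an arithmetic sequence with common difference d = -2.74.
Next term = -15.23 + -2.74 = -17.97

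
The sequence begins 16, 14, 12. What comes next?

Differences: 14 - 16 = -2
This is an arithmetic sequence with common difference d = -2.
Next term = 12 + -2 = 10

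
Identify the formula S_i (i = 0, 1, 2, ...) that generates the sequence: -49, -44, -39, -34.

Check differences: -44 - -49 = 5
-39 - -44 = 5
Common difference d = 5.
First term a = -49.
Formula: S_i = -49 + 5*i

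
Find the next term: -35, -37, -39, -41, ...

Differences: -37 - -35 = -2
This is an arithmetic sequence with common difference d = -2.
Next term = -41 + -2 = -43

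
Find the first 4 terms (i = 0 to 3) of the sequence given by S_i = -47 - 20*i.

This is an arithmetic sequence.
i=0: S_0 = -47 + -20*0 = -47
i=1: S_1 = -47 + -20*1 = -67
i=2: S_2 = -47 + -20*2 = -87
i=3: S_3 = -47 + -20*3 = -107
The first 4 terms are: [-47, -67, -87, -107]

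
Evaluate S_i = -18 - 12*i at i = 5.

S_5 = -18 + -12*5 = -18 + -60 = -78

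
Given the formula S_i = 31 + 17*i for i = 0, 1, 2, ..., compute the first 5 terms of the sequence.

This is an arithmetic sequence.
i=0: S_0 = 31 + 17*0 = 31
i=1: S_1 = 31 + 17*1 = 48
i=2: S_2 = 31 + 17*2 = 65
i=3: S_3 = 31 + 17*3 = 82
i=4: S_4 = 31 + 17*4 = 99
The first 5 terms are: [31, 48, 65, 82, 99]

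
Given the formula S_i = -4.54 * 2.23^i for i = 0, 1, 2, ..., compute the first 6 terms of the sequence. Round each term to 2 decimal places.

This is a geometric sequence.
i=0: S_0 = -4.54 * 2.23^0 = -4.54
i=1: S_1 = -4.54 * 2.23^1 ≈ -10.12
i=2: S_2 = -4.54 * 2.23^2 ≈ -22.58
i=3: S_3 = -4.54 * 2.23^3 ≈ -50.35
i=4: S_4 = -4.54 * 2.23^4 ≈ -112.27
i=5: S_5 = -4.54 * 2.23^5 ≈ -250.37
The first 6 terms are: [-4.54, -10.12, -22.58, -50.35, -112.27, -250.37]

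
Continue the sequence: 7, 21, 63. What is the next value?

Ratios: 21 / 7 = 3.0
This is a geometric sequence with common ratio r = 3.
Next term = 63 * 3 = 189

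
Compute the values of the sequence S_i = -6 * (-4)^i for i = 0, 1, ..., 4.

This is a geometric sequence.
i=0: S_0 = -6 * (-4)^0 = -6
i=1: S_1 = -6 * (-4)^1 = 24
i=2: S_2 = -6 * (-4)^2 = -96
i=3: S_3 = -6 * (-4)^3 = 384
i=4: S_4 = -6 * (-4)^4 = -1536
The first 5 terms are: [-6, 24, -96, 384, -1536]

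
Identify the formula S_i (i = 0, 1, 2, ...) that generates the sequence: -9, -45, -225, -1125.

Check ratios: -45 / -9 = 5.0
Common ratio r = 5.
First term a = -9.
Formula: S_i = -9 * 5^i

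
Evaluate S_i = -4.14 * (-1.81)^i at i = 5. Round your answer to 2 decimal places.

S_5 = -4.14 * (-1.81)^5 ≈ -4.14 * -19.4264 ≈ 80.43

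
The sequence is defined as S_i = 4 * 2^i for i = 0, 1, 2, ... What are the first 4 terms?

This is a geometric sequence.
i=0: S_0 = 4 * 2^0 = 4
i=1: S_1 = 4 * 2^1 = 8
i=2: S_2 = 4 * 2^2 = 16
i=3: S_3 = 4 * 2^3 = 32
The first 4 terms are: [4, 8, 16, 32]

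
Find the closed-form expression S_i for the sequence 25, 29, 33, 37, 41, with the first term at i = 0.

Check differences: 29 - 25 = 4
33 - 29 = 4
Common difference d = 4.
First term a = 25.
Formula: S_i = 25 + 4*i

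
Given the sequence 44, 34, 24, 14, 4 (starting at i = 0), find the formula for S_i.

Check differences: 34 - 44 = -10
24 - 34 = -10
Common difference d = -10.
First term a = 44.
Formula: S_i = 44 - 10*i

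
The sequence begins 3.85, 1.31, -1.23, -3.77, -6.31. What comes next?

Differences: 1.31 - 3.85 = -2.54
This is an arithmetic sequence with common difference d = -2.54.
Next term = -6.31 + -2.54 = -8.85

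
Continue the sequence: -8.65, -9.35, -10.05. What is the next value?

Differences: -9.35 - -8.65 = -0.7
This is an arithmetic sequence with common difference d = -0.7.
Next term = -10.05 + -0.7 = -10.75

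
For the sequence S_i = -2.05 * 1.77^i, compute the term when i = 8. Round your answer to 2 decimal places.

S_8 = -2.05 * 1.77^8 ≈ -2.05 * 96.3355 ≈ -197.49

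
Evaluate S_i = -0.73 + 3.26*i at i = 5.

S_5 = -0.73 + 3.26*5 = -0.73 + 16.3 = 15.57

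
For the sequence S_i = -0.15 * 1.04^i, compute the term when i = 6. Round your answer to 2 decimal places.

S_6 = -0.15 * 1.04^6 ≈ -0.15 * 1.2653 ≈ -0.19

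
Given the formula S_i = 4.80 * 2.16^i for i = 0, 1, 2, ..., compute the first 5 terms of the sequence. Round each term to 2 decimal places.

This is a geometric sequence.
i=0: S_0 = 4.8 * 2.16^0 = 4.8
i=1: S_1 = 4.8 * 2.16^1 ≈ 10.37
i=2: S_2 = 4.8 * 2.16^2 ≈ 22.39
i=3: S_3 = 4.8 * 2.16^3 ≈ 48.37
i=4: S_4 = 4.8 * 2.16^4 ≈ 104.49
The first 5 terms are: [4.8, 10.37, 22.39, 48.37, 104.49]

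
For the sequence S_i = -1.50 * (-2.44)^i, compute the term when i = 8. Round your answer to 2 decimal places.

S_8 = -1.5 * (-2.44)^8 ≈ -1.5 * 1256.373 ≈ -1884.56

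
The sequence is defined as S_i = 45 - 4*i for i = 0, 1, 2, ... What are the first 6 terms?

This is an arithmetic sequence.
i=0: S_0 = 45 + -4*0 = 45
i=1: S_1 = 45 + -4*1 = 41
i=2: S_2 = 45 + -4*2 = 37
i=3: S_3 = 45 + -4*3 = 33
i=4: S_4 = 45 + -4*4 = 29
i=5: S_5 = 45 + -4*5 = 25
The first 6 terms are: [45, 41, 37, 33, 29, 25]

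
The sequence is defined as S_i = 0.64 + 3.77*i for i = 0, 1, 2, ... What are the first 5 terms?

This is an arithmetic sequence.
i=0: S_0 = 0.64 + 3.77*0 = 0.64
i=1: S_1 = 0.64 + 3.77*1 = 4.41
i=2: S_2 = 0.64 + 3.77*2 = 8.18
i=3: S_3 = 0.64 + 3.77*3 = 11.95
i=4: S_4 = 0.64 + 3.77*4 = 15.72
The first 5 terms are: [0.64, 4.41, 8.18, 11.95, 15.72]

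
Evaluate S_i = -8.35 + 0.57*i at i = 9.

S_9 = -8.35 + 0.57*9 = -8.35 + 5.13 = -3.22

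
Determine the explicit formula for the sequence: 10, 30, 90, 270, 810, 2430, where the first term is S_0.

Check ratios: 30 / 10 = 3.0
Common ratio r = 3.
First term a = 10.
Formula: S_i = 10 * 3^i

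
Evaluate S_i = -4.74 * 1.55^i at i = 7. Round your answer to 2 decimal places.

S_7 = -4.74 * 1.55^7 ≈ -4.74 * 21.4942 ≈ -101.88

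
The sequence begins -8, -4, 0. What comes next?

Differences: -4 - -8 = 4
This is an arithmetic sequence with common difference d = 4.
Next term = 0 + 4 = 4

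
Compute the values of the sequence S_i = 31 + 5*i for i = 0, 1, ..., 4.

This is an arithmetic sequence.
i=0: S_0 = 31 + 5*0 = 31
i=1: S_1 = 31 + 5*1 = 36
i=2: S_2 = 31 + 5*2 = 41
i=3: S_3 = 31 + 5*3 = 46
i=4: S_4 = 31 + 5*4 = 51
The first 5 terms are: [31, 36, 41, 46, 51]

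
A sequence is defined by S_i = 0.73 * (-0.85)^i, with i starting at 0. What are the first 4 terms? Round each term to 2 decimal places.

This is a geometric sequence.
i=0: S_0 = 0.73 * (-0.85)^0 = 0.73
i=1: S_1 = 0.73 * (-0.85)^1 ≈ -0.62
i=2: S_2 = 0.73 * (-0.85)^2 ≈ 0.53
i=3: S_3 = 0.73 * (-0.85)^3 ≈ -0.45
The first 4 terms are: [0.73, -0.62, 0.53, -0.45]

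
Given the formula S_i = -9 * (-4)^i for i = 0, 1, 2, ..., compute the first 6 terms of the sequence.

This is a geometric sequence.
i=0: S_0 = -9 * (-4)^0 = -9
i=1: S_1 = -9 * (-4)^1 = 36
i=2: S_2 = -9 * (-4)^2 = -144
i=3: S_3 = -9 * (-4)^3 = 576
i=4: S_4 = -9 * (-4)^4 = -2304
i=5: S_5 = -9 * (-4)^5 = 9216
The first 6 terms are: [-9, 36, -144, 576, -2304, 9216]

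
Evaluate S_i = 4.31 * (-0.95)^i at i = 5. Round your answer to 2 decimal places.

S_5 = 4.31 * (-0.95)^5 ≈ 4.31 * -0.77378 ≈ -3.33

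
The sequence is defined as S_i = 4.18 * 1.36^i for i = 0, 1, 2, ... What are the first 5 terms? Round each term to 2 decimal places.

This is a geometric sequence.
i=0: S_0 = 4.18 * 1.36^0 = 4.18
i=1: S_1 = 4.18 * 1.36^1 ≈ 5.68
i=2: S_2 = 4.18 * 1.36^2 ≈ 7.73
i=3: S_3 = 4.18 * 1.36^3 ≈ 10.51
i=4: S_4 = 4.18 * 1.36^4 ≈ 14.3
The first 5 terms are: [4.18, 5.68, 7.73, 10.51, 14.3]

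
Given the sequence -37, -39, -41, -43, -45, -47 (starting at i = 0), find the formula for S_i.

Check differences: -39 - -37 = -2
-41 - -39 = -2
Common difference d = -2.
First term a = -37.
Formula: S_i = -37 - 2*i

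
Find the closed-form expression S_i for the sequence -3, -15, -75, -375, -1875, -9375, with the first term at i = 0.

Check ratios: -15 / -3 = 5.0
Common ratio r = 5.
First term a = -3.
Formula: S_i = -3 * 5^i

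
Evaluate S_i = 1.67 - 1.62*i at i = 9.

S_9 = 1.67 + -1.62*9 = 1.67 + -14.58 = -12.91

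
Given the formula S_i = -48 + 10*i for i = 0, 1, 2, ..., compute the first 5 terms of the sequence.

This is an arithmetic sequence.
i=0: S_0 = -48 + 10*0 = -48
i=1: S_1 = -48 + 10*1 = -38
i=2: S_2 = -48 + 10*2 = -28
i=3: S_3 = -48 + 10*3 = -18
i=4: S_4 = -48 + 10*4 = -8
The first 5 terms are: [-48, -38, -28, -18, -8]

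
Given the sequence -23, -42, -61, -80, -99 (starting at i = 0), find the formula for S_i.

Check differences: -42 - -23 = -19
-61 - -42 = -19
Common difference d = -19.
First term a = -23.
Formula: S_i = -23 - 19*i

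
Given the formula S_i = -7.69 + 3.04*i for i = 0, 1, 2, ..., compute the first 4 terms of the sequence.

This is an arithmetic sequence.
i=0: S_0 = -7.69 + 3.04*0 = -7.69
i=1: S_1 = -7.69 + 3.04*1 = -4.65
i=2: S_2 = -7.69 + 3.04*2 = -1.61
i=3: S_3 = -7.69 + 3.04*3 = 1.43
The first 4 terms are: [-7.69, -4.65, -1.61, 1.43]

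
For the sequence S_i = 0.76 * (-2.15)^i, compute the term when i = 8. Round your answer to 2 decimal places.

S_8 = 0.76 * (-2.15)^8 ≈ 0.76 * 456.5703 ≈ 346.99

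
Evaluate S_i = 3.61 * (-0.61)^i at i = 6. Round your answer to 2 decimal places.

S_6 = 3.61 * (-0.61)^6 ≈ 3.61 * 0.0515 ≈ 0.19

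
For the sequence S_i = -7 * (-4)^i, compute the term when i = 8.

S_8 = -7 * (-4)^8 = -7 * 65536 = -458752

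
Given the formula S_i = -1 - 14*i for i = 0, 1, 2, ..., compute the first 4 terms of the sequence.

This is an arithmetic sequence.
i=0: S_0 = -1 + -14*0 = -1
i=1: S_1 = -1 + -14*1 = -15
i=2: S_2 = -1 + -14*2 = -29
i=3: S_3 = -1 + -14*3 = -43
The first 4 terms are: [-1, -15, -29, -43]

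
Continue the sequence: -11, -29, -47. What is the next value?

Differences: -29 - -11 = -18
This is an arithmetic sequence with common difference d = -18.
Next term = -47 + -18 = -65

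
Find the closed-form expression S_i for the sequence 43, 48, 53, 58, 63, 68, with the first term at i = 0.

Check differences: 48 - 43 = 5
53 - 48 = 5
Common difference d = 5.
First term a = 43.
Formula: S_i = 43 + 5*i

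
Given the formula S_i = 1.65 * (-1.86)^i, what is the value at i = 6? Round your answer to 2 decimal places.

S_6 = 1.65 * (-1.86)^6 ≈ 1.65 * 41.4074 ≈ 68.32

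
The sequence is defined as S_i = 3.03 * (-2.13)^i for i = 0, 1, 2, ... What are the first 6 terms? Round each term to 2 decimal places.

This is a geometric sequence.
i=0: S_0 = 3.03 * (-2.13)^0 = 3.03
i=1: S_1 = 3.03 * (-2.13)^1 ≈ -6.45
i=2: S_2 = 3.03 * (-2.13)^2 ≈ 13.75
i=3: S_3 = 3.03 * (-2.13)^3 ≈ -29.28
i=4: S_4 = 3.03 * (-2.13)^4 ≈ 62.37
i=5: S_5 = 3.03 * (-2.13)^5 ≈ -132.84
The first 6 terms are: [3.03, -6.45, 13.75, -29.28, 62.37, -132.84]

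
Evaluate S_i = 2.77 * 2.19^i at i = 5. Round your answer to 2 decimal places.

S_5 = 2.77 * 2.19^5 ≈ 2.77 * 50.3756 ≈ 139.54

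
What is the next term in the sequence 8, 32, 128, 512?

Ratios: 32 / 8 = 4.0
This is a geometric sequence with common ratio r = 4.
Next term = 512 * 4 = 2048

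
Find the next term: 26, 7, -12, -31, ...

Differences: 7 - 26 = -19
This is an arithmetic sequence with common difference d = -19.
Next term = -31 + -19 = -50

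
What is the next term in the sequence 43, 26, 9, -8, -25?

Differences: 26 - 43 = -17
This is an arithmetic sequence with common difference d = -17.
Next term = -25 + -17 = -42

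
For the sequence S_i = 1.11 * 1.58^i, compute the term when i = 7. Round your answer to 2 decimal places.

S_7 = 1.11 * 1.58^7 ≈ 1.11 * 24.581 ≈ 27.28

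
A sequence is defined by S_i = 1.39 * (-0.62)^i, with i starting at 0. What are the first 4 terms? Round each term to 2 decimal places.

This is a geometric sequence.
i=0: S_0 = 1.39 * (-0.62)^0 = 1.39
i=1: S_1 = 1.39 * (-0.62)^1 ≈ -0.86
i=2: S_2 = 1.39 * (-0.62)^2 ≈ 0.53
i=3: S_3 = 1.39 * (-0.62)^3 ≈ -0.33
The first 4 terms are: [1.39, -0.86, 0.53, -0.33]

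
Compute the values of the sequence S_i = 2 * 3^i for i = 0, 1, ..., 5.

This is a geometric sequence.
i=0: S_0 = 2 * 3^0 = 2
i=1: S_1 = 2 * 3^1 = 6
i=2: S_2 = 2 * 3^2 = 18
i=3: S_3 = 2 * 3^3 = 54
i=4: S_4 = 2 * 3^4 = 162
i=5: S_5 = 2 * 3^5 = 486
The first 6 terms are: [2, 6, 18, 54, 162, 486]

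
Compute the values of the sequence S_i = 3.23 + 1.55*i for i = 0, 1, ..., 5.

This is an arithmetic sequence.
i=0: S_0 = 3.23 + 1.55*0 = 3.23
i=1: S_1 = 3.23 + 1.55*1 = 4.78
i=2: S_2 = 3.23 + 1.55*2 = 6.33
i=3: S_3 = 3.23 + 1.55*3 = 7.88
i=4: S_4 = 3.23 + 1.55*4 = 9.43
i=5: S_5 = 3.23 + 1.55*5 = 10.98
The first 6 terms are: [3.23, 4.78, 6.33, 7.88, 9.43, 10.98]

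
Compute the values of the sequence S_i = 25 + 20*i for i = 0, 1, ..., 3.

This is an arithmetic sequence.
i=0: S_0 = 25 + 20*0 = 25
i=1: S_1 = 25 + 20*1 = 45
i=2: S_2 = 25 + 20*2 = 65
i=3: S_3 = 25 + 20*3 = 85
The first 4 terms are: [25, 45, 65, 85]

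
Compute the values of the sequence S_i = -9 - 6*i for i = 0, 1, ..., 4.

This is an arithmetic sequence.
i=0: S_0 = -9 + -6*0 = -9
i=1: S_1 = -9 + -6*1 = -15
i=2: S_2 = -9 + -6*2 = -21
i=3: S_3 = -9 + -6*3 = -27
i=4: S_4 = -9 + -6*4 = -33
The first 5 terms are: [-9, -15, -21, -27, -33]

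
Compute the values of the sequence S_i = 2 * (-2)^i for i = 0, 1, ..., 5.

This is a geometric sequence.
i=0: S_0 = 2 * (-2)^0 = 2
i=1: S_1 = 2 * (-2)^1 = -4
i=2: S_2 = 2 * (-2)^2 = 8
i=3: S_3 = 2 * (-2)^3 = -16
i=4: S_4 = 2 * (-2)^4 = 32
i=5: S_5 = 2 * (-2)^5 = -64
The first 6 terms are: [2, -4, 8, -16, 32, -64]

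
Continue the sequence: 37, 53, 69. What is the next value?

Differences: 53 - 37 = 16
This is an arithmetic sequence with common difference d = 16.
Next term = 69 + 16 = 85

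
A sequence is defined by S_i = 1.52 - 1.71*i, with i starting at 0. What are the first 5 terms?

This is an arithmetic sequence.
i=0: S_0 = 1.52 + -1.71*0 = 1.52
i=1: S_1 = 1.52 + -1.71*1 = -0.19
i=2: S_2 = 1.52 + -1.71*2 = -1.9
i=3: S_3 = 1.52 + -1.71*3 = -3.61
i=4: S_4 = 1.52 + -1.71*4 = -5.32
The first 5 terms are: [1.52, -0.19, -1.9, -3.61, -5.32]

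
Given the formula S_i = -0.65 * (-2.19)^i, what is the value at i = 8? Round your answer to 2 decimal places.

S_8 = -0.65 * (-2.19)^8 ≈ -0.65 * 529.1185 ≈ -343.93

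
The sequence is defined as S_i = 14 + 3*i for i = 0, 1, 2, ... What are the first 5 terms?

This is an arithmetic sequence.
i=0: S_0 = 14 + 3*0 = 14
i=1: S_1 = 14 + 3*1 = 17
i=2: S_2 = 14 + 3*2 = 20
i=3: S_3 = 14 + 3*3 = 23
i=4: S_4 = 14 + 3*4 = 26
The first 5 terms are: [14, 17, 20, 23, 26]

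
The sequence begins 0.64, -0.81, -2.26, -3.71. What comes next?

Differences: -0.81 - 0.64 = -1.45
This is an arithmetic sequence with common difference d = -1.45.
Next term = -3.71 + -1.45 = -5.16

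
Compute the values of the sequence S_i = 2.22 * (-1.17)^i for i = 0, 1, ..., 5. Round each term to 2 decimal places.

This is a geometric sequence.
i=0: S_0 = 2.22 * (-1.17)^0 = 2.22
i=1: S_1 = 2.22 * (-1.17)^1 ≈ -2.6
i=2: S_2 = 2.22 * (-1.17)^2 ≈ 3.04
i=3: S_3 = 2.22 * (-1.17)^3 ≈ -3.56
i=4: S_4 = 2.22 * (-1.17)^4 ≈ 4.16
i=5: S_5 = 2.22 * (-1.17)^5 ≈ -4.87
The first 6 terms are: [2.22, -2.6, 3.04, -3.56, 4.16, -4.87]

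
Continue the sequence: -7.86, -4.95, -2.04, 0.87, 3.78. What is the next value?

Differences: -4.95 - -7.86 = 2.91
This is an arithmetic sequence with common difference d = 2.91.
Next term = 3.78 + 2.91 = 6.69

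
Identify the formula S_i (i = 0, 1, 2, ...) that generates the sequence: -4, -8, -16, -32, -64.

Check ratios: -8 / -4 = 2.0
Common ratio r = 2.
First term a = -4.
Formula: S_i = -4 * 2^i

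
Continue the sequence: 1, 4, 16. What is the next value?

Ratios: 4 / 1 = 4.0
This is a geometric sequence with common ratio r = 4.
Next term = 16 * 4 = 64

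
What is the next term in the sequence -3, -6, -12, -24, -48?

Ratios: -6 / -3 = 2.0
This is a geometric sequence with common ratio r = 2.
Next term = -48 * 2 = -96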